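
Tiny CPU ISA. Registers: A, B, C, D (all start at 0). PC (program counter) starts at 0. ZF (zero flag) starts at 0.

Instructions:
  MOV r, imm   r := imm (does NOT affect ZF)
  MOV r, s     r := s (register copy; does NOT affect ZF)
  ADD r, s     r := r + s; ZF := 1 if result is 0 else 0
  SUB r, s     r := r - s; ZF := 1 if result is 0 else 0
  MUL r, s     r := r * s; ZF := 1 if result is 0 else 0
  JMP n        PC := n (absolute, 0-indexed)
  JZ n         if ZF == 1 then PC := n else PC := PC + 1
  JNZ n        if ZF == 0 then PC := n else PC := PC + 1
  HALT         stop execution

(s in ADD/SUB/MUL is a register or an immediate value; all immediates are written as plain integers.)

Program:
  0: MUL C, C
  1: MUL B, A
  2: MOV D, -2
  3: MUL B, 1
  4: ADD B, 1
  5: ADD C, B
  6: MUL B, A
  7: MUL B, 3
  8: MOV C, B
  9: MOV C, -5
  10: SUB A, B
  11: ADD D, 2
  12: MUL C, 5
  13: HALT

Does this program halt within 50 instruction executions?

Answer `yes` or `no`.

Answer: yes

Derivation:
Step 1: PC=0 exec 'MUL C, C'. After: A=0 B=0 C=0 D=0 ZF=1 PC=1
Step 2: PC=1 exec 'MUL B, A'. After: A=0 B=0 C=0 D=0 ZF=1 PC=2
Step 3: PC=2 exec 'MOV D, -2'. After: A=0 B=0 C=0 D=-2 ZF=1 PC=3
Step 4: PC=3 exec 'MUL B, 1'. After: A=0 B=0 C=0 D=-2 ZF=1 PC=4
Step 5: PC=4 exec 'ADD B, 1'. After: A=0 B=1 C=0 D=-2 ZF=0 PC=5
Step 6: PC=5 exec 'ADD C, B'. After: A=0 B=1 C=1 D=-2 ZF=0 PC=6
Step 7: PC=6 exec 'MUL B, A'. After: A=0 B=0 C=1 D=-2 ZF=1 PC=7
Step 8: PC=7 exec 'MUL B, 3'. After: A=0 B=0 C=1 D=-2 ZF=1 PC=8
Step 9: PC=8 exec 'MOV C, B'. After: A=0 B=0 C=0 D=-2 ZF=1 PC=9
Step 10: PC=9 exec 'MOV C, -5'. After: A=0 B=0 C=-5 D=-2 ZF=1 PC=10
Step 11: PC=10 exec 'SUB A, B'. After: A=0 B=0 C=-5 D=-2 ZF=1 PC=11
Step 12: PC=11 exec 'ADD D, 2'. After: A=0 B=0 C=-5 D=0 ZF=1 PC=12
Step 13: PC=12 exec 'MUL C, 5'. After: A=0 B=0 C=-25 D=0 ZF=0 PC=13
Step 14: PC=13 exec 'HALT'. After: A=0 B=0 C=-25 D=0 ZF=0 PC=13 HALTED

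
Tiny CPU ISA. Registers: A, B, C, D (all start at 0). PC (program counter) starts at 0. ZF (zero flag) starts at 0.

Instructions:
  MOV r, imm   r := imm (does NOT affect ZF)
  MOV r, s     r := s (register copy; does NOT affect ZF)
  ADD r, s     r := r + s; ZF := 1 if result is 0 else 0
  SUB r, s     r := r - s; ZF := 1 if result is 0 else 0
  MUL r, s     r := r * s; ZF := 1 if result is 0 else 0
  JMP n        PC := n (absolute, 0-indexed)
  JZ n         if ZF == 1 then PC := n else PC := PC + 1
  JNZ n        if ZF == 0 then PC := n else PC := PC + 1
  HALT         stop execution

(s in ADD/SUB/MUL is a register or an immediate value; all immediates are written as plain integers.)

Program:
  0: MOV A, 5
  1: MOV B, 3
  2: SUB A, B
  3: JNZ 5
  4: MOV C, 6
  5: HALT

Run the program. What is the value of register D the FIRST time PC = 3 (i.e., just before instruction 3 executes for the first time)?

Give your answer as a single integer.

Step 1: PC=0 exec 'MOV A, 5'. After: A=5 B=0 C=0 D=0 ZF=0 PC=1
Step 2: PC=1 exec 'MOV B, 3'. After: A=5 B=3 C=0 D=0 ZF=0 PC=2
Step 3: PC=2 exec 'SUB A, B'. After: A=2 B=3 C=0 D=0 ZF=0 PC=3
First time PC=3: D=0

0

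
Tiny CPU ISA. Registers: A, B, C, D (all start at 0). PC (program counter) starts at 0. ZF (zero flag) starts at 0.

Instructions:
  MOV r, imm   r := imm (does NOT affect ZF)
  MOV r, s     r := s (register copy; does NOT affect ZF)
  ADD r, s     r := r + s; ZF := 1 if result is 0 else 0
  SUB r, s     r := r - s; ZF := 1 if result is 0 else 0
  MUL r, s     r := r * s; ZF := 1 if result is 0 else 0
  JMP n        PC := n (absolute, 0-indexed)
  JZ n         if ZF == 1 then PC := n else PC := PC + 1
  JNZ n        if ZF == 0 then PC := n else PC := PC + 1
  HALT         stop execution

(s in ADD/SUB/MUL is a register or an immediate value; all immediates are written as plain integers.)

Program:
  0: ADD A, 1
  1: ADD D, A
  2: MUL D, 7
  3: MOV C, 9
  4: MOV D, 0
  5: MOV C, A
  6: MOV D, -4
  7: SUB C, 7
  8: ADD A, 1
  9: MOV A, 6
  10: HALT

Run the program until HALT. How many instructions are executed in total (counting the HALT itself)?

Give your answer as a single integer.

Answer: 11

Derivation:
Step 1: PC=0 exec 'ADD A, 1'. After: A=1 B=0 C=0 D=0 ZF=0 PC=1
Step 2: PC=1 exec 'ADD D, A'. After: A=1 B=0 C=0 D=1 ZF=0 PC=2
Step 3: PC=2 exec 'MUL D, 7'. After: A=1 B=0 C=0 D=7 ZF=0 PC=3
Step 4: PC=3 exec 'MOV C, 9'. After: A=1 B=0 C=9 D=7 ZF=0 PC=4
Step 5: PC=4 exec 'MOV D, 0'. After: A=1 B=0 C=9 D=0 ZF=0 PC=5
Step 6: PC=5 exec 'MOV C, A'. After: A=1 B=0 C=1 D=0 ZF=0 PC=6
Step 7: PC=6 exec 'MOV D, -4'. After: A=1 B=0 C=1 D=-4 ZF=0 PC=7
Step 8: PC=7 exec 'SUB C, 7'. After: A=1 B=0 C=-6 D=-4 ZF=0 PC=8
Step 9: PC=8 exec 'ADD A, 1'. After: A=2 B=0 C=-6 D=-4 ZF=0 PC=9
Step 10: PC=9 exec 'MOV A, 6'. After: A=6 B=0 C=-6 D=-4 ZF=0 PC=10
Step 11: PC=10 exec 'HALT'. After: A=6 B=0 C=-6 D=-4 ZF=0 PC=10 HALTED
Total instructions executed: 11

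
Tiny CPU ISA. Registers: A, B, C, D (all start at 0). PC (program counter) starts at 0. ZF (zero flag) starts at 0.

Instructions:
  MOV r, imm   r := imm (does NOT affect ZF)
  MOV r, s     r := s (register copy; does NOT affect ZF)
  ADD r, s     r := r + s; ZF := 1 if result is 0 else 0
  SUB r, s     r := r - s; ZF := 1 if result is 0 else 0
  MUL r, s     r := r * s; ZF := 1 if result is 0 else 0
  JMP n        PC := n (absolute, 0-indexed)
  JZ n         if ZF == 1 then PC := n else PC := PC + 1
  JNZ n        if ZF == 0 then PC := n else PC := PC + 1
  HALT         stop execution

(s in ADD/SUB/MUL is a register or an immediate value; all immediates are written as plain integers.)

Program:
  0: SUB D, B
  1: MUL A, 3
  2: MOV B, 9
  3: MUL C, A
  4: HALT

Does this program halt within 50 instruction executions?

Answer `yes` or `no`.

Answer: yes

Derivation:
Step 1: PC=0 exec 'SUB D, B'. After: A=0 B=0 C=0 D=0 ZF=1 PC=1
Step 2: PC=1 exec 'MUL A, 3'. After: A=0 B=0 C=0 D=0 ZF=1 PC=2
Step 3: PC=2 exec 'MOV B, 9'. After: A=0 B=9 C=0 D=0 ZF=1 PC=3
Step 4: PC=3 exec 'MUL C, A'. After: A=0 B=9 C=0 D=0 ZF=1 PC=4
Step 5: PC=4 exec 'HALT'. After: A=0 B=9 C=0 D=0 ZF=1 PC=4 HALTED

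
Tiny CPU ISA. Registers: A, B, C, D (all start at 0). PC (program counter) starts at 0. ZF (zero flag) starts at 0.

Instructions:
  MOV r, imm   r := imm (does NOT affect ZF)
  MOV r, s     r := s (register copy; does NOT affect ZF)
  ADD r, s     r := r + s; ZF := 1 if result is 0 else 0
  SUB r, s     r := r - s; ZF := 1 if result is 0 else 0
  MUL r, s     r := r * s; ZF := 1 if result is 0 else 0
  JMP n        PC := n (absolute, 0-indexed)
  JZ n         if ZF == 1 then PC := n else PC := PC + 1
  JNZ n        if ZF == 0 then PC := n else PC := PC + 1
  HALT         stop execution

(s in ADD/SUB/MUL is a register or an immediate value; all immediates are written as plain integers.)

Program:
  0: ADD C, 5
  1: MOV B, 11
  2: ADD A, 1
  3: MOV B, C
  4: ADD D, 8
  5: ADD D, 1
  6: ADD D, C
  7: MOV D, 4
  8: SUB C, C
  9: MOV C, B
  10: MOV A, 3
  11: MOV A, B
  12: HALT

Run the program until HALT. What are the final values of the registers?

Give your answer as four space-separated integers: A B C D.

Step 1: PC=0 exec 'ADD C, 5'. After: A=0 B=0 C=5 D=0 ZF=0 PC=1
Step 2: PC=1 exec 'MOV B, 11'. After: A=0 B=11 C=5 D=0 ZF=0 PC=2
Step 3: PC=2 exec 'ADD A, 1'. After: A=1 B=11 C=5 D=0 ZF=0 PC=3
Step 4: PC=3 exec 'MOV B, C'. After: A=1 B=5 C=5 D=0 ZF=0 PC=4
Step 5: PC=4 exec 'ADD D, 8'. After: A=1 B=5 C=5 D=8 ZF=0 PC=5
Step 6: PC=5 exec 'ADD D, 1'. After: A=1 B=5 C=5 D=9 ZF=0 PC=6
Step 7: PC=6 exec 'ADD D, C'. After: A=1 B=5 C=5 D=14 ZF=0 PC=7
Step 8: PC=7 exec 'MOV D, 4'. After: A=1 B=5 C=5 D=4 ZF=0 PC=8
Step 9: PC=8 exec 'SUB C, C'. After: A=1 B=5 C=0 D=4 ZF=1 PC=9
Step 10: PC=9 exec 'MOV C, B'. After: A=1 B=5 C=5 D=4 ZF=1 PC=10
Step 11: PC=10 exec 'MOV A, 3'. After: A=3 B=5 C=5 D=4 ZF=1 PC=11
Step 12: PC=11 exec 'MOV A, B'. After: A=5 B=5 C=5 D=4 ZF=1 PC=12
Step 13: PC=12 exec 'HALT'. After: A=5 B=5 C=5 D=4 ZF=1 PC=12 HALTED

Answer: 5 5 5 4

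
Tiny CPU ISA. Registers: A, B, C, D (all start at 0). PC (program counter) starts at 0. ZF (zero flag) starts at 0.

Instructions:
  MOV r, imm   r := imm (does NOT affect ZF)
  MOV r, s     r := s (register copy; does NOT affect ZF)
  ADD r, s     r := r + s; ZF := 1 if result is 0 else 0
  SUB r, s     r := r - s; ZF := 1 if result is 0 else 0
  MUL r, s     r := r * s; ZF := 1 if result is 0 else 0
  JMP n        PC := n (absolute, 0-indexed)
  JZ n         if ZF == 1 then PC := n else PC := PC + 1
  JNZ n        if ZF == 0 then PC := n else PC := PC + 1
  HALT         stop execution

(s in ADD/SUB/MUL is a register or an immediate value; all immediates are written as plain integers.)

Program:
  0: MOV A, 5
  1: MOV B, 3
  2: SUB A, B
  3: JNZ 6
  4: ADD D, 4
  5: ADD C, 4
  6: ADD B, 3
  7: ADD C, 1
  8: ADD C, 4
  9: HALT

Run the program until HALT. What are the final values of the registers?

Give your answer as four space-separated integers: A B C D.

Step 1: PC=0 exec 'MOV A, 5'. After: A=5 B=0 C=0 D=0 ZF=0 PC=1
Step 2: PC=1 exec 'MOV B, 3'. After: A=5 B=3 C=0 D=0 ZF=0 PC=2
Step 3: PC=2 exec 'SUB A, B'. After: A=2 B=3 C=0 D=0 ZF=0 PC=3
Step 4: PC=3 exec 'JNZ 6'. After: A=2 B=3 C=0 D=0 ZF=0 PC=6
Step 5: PC=6 exec 'ADD B, 3'. After: A=2 B=6 C=0 D=0 ZF=0 PC=7
Step 6: PC=7 exec 'ADD C, 1'. After: A=2 B=6 C=1 D=0 ZF=0 PC=8
Step 7: PC=8 exec 'ADD C, 4'. After: A=2 B=6 C=5 D=0 ZF=0 PC=9
Step 8: PC=9 exec 'HALT'. After: A=2 B=6 C=5 D=0 ZF=0 PC=9 HALTED

Answer: 2 6 5 0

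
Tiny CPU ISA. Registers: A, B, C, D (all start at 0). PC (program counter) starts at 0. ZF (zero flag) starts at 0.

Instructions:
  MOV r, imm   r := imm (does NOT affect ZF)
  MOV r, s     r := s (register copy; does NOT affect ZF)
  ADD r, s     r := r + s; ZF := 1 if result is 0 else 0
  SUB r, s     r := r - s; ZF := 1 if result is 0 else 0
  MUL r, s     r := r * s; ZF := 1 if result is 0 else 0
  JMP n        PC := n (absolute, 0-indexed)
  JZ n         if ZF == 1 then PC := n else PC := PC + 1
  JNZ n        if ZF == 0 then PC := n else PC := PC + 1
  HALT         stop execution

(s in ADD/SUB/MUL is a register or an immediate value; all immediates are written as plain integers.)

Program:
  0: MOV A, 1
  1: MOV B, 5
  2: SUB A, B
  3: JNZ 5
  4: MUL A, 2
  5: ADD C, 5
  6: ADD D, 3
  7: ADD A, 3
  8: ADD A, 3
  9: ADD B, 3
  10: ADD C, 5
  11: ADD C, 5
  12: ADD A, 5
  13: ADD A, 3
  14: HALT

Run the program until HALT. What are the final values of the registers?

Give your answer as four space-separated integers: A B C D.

Answer: 10 8 15 3

Derivation:
Step 1: PC=0 exec 'MOV A, 1'. After: A=1 B=0 C=0 D=0 ZF=0 PC=1
Step 2: PC=1 exec 'MOV B, 5'. After: A=1 B=5 C=0 D=0 ZF=0 PC=2
Step 3: PC=2 exec 'SUB A, B'. After: A=-4 B=5 C=0 D=0 ZF=0 PC=3
Step 4: PC=3 exec 'JNZ 5'. After: A=-4 B=5 C=0 D=0 ZF=0 PC=5
Step 5: PC=5 exec 'ADD C, 5'. After: A=-4 B=5 C=5 D=0 ZF=0 PC=6
Step 6: PC=6 exec 'ADD D, 3'. After: A=-4 B=5 C=5 D=3 ZF=0 PC=7
Step 7: PC=7 exec 'ADD A, 3'. After: A=-1 B=5 C=5 D=3 ZF=0 PC=8
Step 8: PC=8 exec 'ADD A, 3'. After: A=2 B=5 C=5 D=3 ZF=0 PC=9
Step 9: PC=9 exec 'ADD B, 3'. After: A=2 B=8 C=5 D=3 ZF=0 PC=10
Step 10: PC=10 exec 'ADD C, 5'. After: A=2 B=8 C=10 D=3 ZF=0 PC=11
Step 11: PC=11 exec 'ADD C, 5'. After: A=2 B=8 C=15 D=3 ZF=0 PC=12
Step 12: PC=12 exec 'ADD A, 5'. After: A=7 B=8 C=15 D=3 ZF=0 PC=13
Step 13: PC=13 exec 'ADD A, 3'. After: A=10 B=8 C=15 D=3 ZF=0 PC=14
Step 14: PC=14 exec 'HALT'. After: A=10 B=8 C=15 D=3 ZF=0 PC=14 HALTED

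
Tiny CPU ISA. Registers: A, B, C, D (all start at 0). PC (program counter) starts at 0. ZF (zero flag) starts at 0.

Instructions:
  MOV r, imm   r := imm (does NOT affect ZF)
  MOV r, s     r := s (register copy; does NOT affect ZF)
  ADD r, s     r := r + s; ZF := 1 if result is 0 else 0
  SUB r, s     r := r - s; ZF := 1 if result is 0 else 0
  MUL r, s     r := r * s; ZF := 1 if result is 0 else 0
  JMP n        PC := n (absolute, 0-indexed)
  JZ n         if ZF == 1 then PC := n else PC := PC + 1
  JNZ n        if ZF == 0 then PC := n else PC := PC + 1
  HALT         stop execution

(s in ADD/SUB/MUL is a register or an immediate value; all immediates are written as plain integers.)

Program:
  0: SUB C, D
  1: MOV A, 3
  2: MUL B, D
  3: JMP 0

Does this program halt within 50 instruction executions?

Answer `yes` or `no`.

Step 1: PC=0 exec 'SUB C, D'. After: A=0 B=0 C=0 D=0 ZF=1 PC=1
Step 2: PC=1 exec 'MOV A, 3'. After: A=3 B=0 C=0 D=0 ZF=1 PC=2
Step 3: PC=2 exec 'MUL B, D'. After: A=3 B=0 C=0 D=0 ZF=1 PC=3
Step 4: PC=3 exec 'JMP 0'. After: A=3 B=0 C=0 D=0 ZF=1 PC=0
Step 5: PC=0 exec 'SUB C, D'. After: A=3 B=0 C=0 D=0 ZF=1 PC=1
Step 6: PC=1 exec 'MOV A, 3'. After: A=3 B=0 C=0 D=0 ZF=1 PC=2
State after step 6 equals state after step 2: the program is in a cycle of length 4 and will never halt.

Answer: no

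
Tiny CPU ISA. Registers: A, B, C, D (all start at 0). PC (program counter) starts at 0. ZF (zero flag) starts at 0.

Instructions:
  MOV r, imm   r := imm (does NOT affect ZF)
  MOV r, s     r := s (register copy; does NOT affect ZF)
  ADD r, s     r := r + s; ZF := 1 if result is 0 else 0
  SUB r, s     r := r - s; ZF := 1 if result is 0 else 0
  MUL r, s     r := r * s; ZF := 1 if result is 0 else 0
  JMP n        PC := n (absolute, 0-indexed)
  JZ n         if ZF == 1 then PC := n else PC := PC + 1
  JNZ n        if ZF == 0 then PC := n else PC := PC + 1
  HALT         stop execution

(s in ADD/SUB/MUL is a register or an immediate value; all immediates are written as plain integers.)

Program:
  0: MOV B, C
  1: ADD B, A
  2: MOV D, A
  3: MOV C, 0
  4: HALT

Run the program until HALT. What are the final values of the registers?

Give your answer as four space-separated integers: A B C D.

Answer: 0 0 0 0

Derivation:
Step 1: PC=0 exec 'MOV B, C'. After: A=0 B=0 C=0 D=0 ZF=0 PC=1
Step 2: PC=1 exec 'ADD B, A'. After: A=0 B=0 C=0 D=0 ZF=1 PC=2
Step 3: PC=2 exec 'MOV D, A'. After: A=0 B=0 C=0 D=0 ZF=1 PC=3
Step 4: PC=3 exec 'MOV C, 0'. After: A=0 B=0 C=0 D=0 ZF=1 PC=4
Step 5: PC=4 exec 'HALT'. After: A=0 B=0 C=0 D=0 ZF=1 PC=4 HALTED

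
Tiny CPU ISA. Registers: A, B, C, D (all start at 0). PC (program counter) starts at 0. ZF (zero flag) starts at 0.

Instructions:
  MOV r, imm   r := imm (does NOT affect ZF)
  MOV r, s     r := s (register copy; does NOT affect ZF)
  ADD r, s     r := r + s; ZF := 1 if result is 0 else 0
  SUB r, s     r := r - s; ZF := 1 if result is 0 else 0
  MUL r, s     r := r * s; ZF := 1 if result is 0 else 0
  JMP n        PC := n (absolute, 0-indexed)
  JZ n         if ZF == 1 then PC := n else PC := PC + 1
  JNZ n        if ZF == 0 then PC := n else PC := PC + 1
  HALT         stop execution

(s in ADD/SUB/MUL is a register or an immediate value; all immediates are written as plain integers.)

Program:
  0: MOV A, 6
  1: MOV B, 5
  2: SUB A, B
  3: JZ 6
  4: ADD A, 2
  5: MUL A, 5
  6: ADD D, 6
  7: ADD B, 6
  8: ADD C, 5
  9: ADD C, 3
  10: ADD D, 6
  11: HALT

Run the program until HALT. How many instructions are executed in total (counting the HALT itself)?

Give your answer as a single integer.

Step 1: PC=0 exec 'MOV A, 6'. After: A=6 B=0 C=0 D=0 ZF=0 PC=1
Step 2: PC=1 exec 'MOV B, 5'. After: A=6 B=5 C=0 D=0 ZF=0 PC=2
Step 3: PC=2 exec 'SUB A, B'. After: A=1 B=5 C=0 D=0 ZF=0 PC=3
Step 4: PC=3 exec 'JZ 6'. After: A=1 B=5 C=0 D=0 ZF=0 PC=4
Step 5: PC=4 exec 'ADD A, 2'. After: A=3 B=5 C=0 D=0 ZF=0 PC=5
Step 6: PC=5 exec 'MUL A, 5'. After: A=15 B=5 C=0 D=0 ZF=0 PC=6
Step 7: PC=6 exec 'ADD D, 6'. After: A=15 B=5 C=0 D=6 ZF=0 PC=7
Step 8: PC=7 exec 'ADD B, 6'. After: A=15 B=11 C=0 D=6 ZF=0 PC=8
Step 9: PC=8 exec 'ADD C, 5'. After: A=15 B=11 C=5 D=6 ZF=0 PC=9
Step 10: PC=9 exec 'ADD C, 3'. After: A=15 B=11 C=8 D=6 ZF=0 PC=10
Step 11: PC=10 exec 'ADD D, 6'. After: A=15 B=11 C=8 D=12 ZF=0 PC=11
Step 12: PC=11 exec 'HALT'. After: A=15 B=11 C=8 D=12 ZF=0 PC=11 HALTED
Total instructions executed: 12

Answer: 12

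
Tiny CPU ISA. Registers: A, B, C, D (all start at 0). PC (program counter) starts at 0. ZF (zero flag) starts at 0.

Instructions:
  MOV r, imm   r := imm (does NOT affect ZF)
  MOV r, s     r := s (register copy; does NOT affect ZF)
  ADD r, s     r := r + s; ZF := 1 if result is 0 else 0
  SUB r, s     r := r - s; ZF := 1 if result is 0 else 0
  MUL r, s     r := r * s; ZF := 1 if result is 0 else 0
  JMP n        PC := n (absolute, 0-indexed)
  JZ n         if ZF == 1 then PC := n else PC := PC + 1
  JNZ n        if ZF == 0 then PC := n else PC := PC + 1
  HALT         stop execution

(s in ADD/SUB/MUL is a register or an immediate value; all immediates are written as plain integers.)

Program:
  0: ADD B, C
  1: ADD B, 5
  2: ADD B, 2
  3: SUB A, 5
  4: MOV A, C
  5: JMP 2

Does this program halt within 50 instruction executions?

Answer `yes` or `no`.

Step 1: PC=0 exec 'ADD B, C'. After: A=0 B=0 C=0 D=0 ZF=1 PC=1
Step 2: PC=1 exec 'ADD B, 5'. After: A=0 B=5 C=0 D=0 ZF=0 PC=2
Step 3: PC=2 exec 'ADD B, 2'. After: A=0 B=7 C=0 D=0 ZF=0 PC=3
Step 4: PC=3 exec 'SUB A, 5'. After: A=-5 B=7 C=0 D=0 ZF=0 PC=4
Step 5: PC=4 exec 'MOV A, C'. After: A=0 B=7 C=0 D=0 ZF=0 PC=5
Step 6: PC=5 exec 'JMP 2'. After: A=0 B=7 C=0 D=0 ZF=0 PC=2
Step 7: PC=2 exec 'ADD B, 2'. After: A=0 B=9 C=0 D=0 ZF=0 PC=3
Step 8: PC=3 exec 'SUB A, 5'. After: A=-5 B=9 C=0 D=0 ZF=0 PC=4
Step 9: PC=4 exec 'MOV A, C'. After: A=0 B=9 C=0 D=0 ZF=0 PC=5
Step 10: PC=5 exec 'JMP 2'. After: A=0 B=9 C=0 D=0 ZF=0 PC=2
Step 11: PC=2 exec 'ADD B, 2'. After: A=0 B=11 C=0 D=0 ZF=0 PC=3
Step 12: PC=3 exec 'SUB A, 5'. After: A=-5 B=11 C=0 D=0 ZF=0 PC=4
Step 13: PC=4 exec 'MOV A, C'. After: A=0 B=11 C=0 D=0 ZF=0 PC=5
Step 14: PC=5 exec 'JMP 2'. After: A=0 B=11 C=0 D=0 ZF=0 PC=2
Step 15: PC=2 exec 'ADD B, 2'. After: A=0 B=13 C=0 D=0 ZF=0 PC=3
After 50 steps: not halted. PC revisits the same instructions with no path to HALT; will never halt.

Answer: no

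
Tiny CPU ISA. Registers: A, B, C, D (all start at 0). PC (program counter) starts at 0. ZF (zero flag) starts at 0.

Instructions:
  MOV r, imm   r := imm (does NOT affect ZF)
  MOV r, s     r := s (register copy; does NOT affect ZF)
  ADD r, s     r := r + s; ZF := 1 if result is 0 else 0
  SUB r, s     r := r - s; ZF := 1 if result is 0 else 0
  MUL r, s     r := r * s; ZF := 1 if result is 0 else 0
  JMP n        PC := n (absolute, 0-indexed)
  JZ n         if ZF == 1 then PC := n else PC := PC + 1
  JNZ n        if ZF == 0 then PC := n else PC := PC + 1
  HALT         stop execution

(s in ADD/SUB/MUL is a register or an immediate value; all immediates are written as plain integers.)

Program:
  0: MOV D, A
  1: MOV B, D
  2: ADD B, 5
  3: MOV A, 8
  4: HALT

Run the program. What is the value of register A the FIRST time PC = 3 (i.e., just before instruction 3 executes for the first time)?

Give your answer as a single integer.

Step 1: PC=0 exec 'MOV D, A'. After: A=0 B=0 C=0 D=0 ZF=0 PC=1
Step 2: PC=1 exec 'MOV B, D'. After: A=0 B=0 C=0 D=0 ZF=0 PC=2
Step 3: PC=2 exec 'ADD B, 5'. After: A=0 B=5 C=0 D=0 ZF=0 PC=3
First time PC=3: A=0

0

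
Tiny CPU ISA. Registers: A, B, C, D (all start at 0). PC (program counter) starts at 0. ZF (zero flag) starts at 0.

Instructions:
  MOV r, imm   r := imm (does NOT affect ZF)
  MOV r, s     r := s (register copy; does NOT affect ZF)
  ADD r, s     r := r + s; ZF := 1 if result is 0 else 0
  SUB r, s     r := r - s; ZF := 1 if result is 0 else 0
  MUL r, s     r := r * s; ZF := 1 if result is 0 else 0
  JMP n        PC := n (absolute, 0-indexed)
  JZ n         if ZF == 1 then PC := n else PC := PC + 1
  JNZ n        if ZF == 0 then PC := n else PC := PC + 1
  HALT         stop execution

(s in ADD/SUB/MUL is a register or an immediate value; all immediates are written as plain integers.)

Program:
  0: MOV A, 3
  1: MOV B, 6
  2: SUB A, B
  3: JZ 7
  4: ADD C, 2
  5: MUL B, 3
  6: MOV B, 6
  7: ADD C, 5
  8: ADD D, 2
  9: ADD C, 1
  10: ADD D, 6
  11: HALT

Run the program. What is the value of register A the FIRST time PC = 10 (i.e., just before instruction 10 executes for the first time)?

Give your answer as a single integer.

Step 1: PC=0 exec 'MOV A, 3'. After: A=3 B=0 C=0 D=0 ZF=0 PC=1
Step 2: PC=1 exec 'MOV B, 6'. After: A=3 B=6 C=0 D=0 ZF=0 PC=2
Step 3: PC=2 exec 'SUB A, B'. After: A=-3 B=6 C=0 D=0 ZF=0 PC=3
Step 4: PC=3 exec 'JZ 7'. After: A=-3 B=6 C=0 D=0 ZF=0 PC=4
Step 5: PC=4 exec 'ADD C, 2'. After: A=-3 B=6 C=2 D=0 ZF=0 PC=5
Step 6: PC=5 exec 'MUL B, 3'. After: A=-3 B=18 C=2 D=0 ZF=0 PC=6
Step 7: PC=6 exec 'MOV B, 6'. After: A=-3 B=6 C=2 D=0 ZF=0 PC=7
Step 8: PC=7 exec 'ADD C, 5'. After: A=-3 B=6 C=7 D=0 ZF=0 PC=8
Step 9: PC=8 exec 'ADD D, 2'. After: A=-3 B=6 C=7 D=2 ZF=0 PC=9
Step 10: PC=9 exec 'ADD C, 1'. After: A=-3 B=6 C=8 D=2 ZF=0 PC=10
First time PC=10: A=-3

-3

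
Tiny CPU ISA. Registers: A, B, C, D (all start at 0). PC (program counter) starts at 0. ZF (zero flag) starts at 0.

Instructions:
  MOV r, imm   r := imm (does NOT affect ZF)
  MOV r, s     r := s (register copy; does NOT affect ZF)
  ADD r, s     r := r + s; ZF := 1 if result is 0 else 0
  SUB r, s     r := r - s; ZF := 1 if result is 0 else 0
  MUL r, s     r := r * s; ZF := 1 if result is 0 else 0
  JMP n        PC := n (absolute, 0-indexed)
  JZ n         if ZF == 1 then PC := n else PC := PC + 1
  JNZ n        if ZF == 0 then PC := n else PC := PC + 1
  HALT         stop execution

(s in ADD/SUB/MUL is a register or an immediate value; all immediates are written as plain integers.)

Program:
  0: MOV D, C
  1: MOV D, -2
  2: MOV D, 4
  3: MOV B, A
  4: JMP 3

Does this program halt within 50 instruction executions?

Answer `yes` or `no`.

Answer: no

Derivation:
Step 1: PC=0 exec 'MOV D, C'. After: A=0 B=0 C=0 D=0 ZF=0 PC=1
Step 2: PC=1 exec 'MOV D, -2'. After: A=0 B=0 C=0 D=-2 ZF=0 PC=2
Step 3: PC=2 exec 'MOV D, 4'. After: A=0 B=0 C=0 D=4 ZF=0 PC=3
Step 4: PC=3 exec 'MOV B, A'. After: A=0 B=0 C=0 D=4 ZF=0 PC=4
Step 5: PC=4 exec 'JMP 3'. After: A=0 B=0 C=0 D=4 ZF=0 PC=3
State after step 5 equals state after step 3: the program is in a cycle of length 2 and will never halt.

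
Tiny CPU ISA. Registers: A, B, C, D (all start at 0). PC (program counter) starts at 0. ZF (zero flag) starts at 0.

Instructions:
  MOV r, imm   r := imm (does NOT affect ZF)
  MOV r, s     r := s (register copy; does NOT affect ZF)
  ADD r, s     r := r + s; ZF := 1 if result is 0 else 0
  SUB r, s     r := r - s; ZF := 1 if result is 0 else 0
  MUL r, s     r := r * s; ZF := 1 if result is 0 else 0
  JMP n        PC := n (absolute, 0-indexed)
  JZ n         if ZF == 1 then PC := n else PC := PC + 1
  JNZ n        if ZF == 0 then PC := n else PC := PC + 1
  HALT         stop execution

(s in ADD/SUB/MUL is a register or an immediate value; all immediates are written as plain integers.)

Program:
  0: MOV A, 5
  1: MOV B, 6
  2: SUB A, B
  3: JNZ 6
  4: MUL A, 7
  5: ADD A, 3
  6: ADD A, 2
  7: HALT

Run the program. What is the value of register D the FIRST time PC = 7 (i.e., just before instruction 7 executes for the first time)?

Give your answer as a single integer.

Step 1: PC=0 exec 'MOV A, 5'. After: A=5 B=0 C=0 D=0 ZF=0 PC=1
Step 2: PC=1 exec 'MOV B, 6'. After: A=5 B=6 C=0 D=0 ZF=0 PC=2
Step 3: PC=2 exec 'SUB A, B'. After: A=-1 B=6 C=0 D=0 ZF=0 PC=3
Step 4: PC=3 exec 'JNZ 6'. After: A=-1 B=6 C=0 D=0 ZF=0 PC=6
Step 5: PC=6 exec 'ADD A, 2'. After: A=1 B=6 C=0 D=0 ZF=0 PC=7
First time PC=7: D=0

0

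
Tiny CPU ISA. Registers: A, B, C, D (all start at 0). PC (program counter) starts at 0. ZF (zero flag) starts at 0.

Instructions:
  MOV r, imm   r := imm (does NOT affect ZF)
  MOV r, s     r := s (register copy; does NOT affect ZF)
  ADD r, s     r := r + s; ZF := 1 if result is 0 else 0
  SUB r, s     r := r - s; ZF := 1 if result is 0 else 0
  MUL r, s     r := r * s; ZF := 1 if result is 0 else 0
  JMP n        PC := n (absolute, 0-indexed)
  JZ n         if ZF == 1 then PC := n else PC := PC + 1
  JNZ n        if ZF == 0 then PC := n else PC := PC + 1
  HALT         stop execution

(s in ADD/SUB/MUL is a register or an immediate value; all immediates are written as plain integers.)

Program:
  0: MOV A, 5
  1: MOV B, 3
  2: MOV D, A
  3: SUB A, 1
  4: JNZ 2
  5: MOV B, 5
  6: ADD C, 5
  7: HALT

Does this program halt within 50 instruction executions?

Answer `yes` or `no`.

Answer: yes

Derivation:
Step 1: PC=0 exec 'MOV A, 5'. After: A=5 B=0 C=0 D=0 ZF=0 PC=1
Step 2: PC=1 exec 'MOV B, 3'. After: A=5 B=3 C=0 D=0 ZF=0 PC=2
Step 3: PC=2 exec 'MOV D, A'. After: A=5 B=3 C=0 D=5 ZF=0 PC=3
Step 4: PC=3 exec 'SUB A, 1'. After: A=4 B=3 C=0 D=5 ZF=0 PC=4
Step 5: PC=4 exec 'JNZ 2'. After: A=4 B=3 C=0 D=5 ZF=0 PC=2
Step 6: PC=2 exec 'MOV D, A'. After: A=4 B=3 C=0 D=4 ZF=0 PC=3
Step 7: PC=3 exec 'SUB A, 1'. After: A=3 B=3 C=0 D=4 ZF=0 PC=4
Step 8: PC=4 exec 'JNZ 2'. After: A=3 B=3 C=0 D=4 ZF=0 PC=2
Step 9: PC=2 exec 'MOV D, A'. After: A=3 B=3 C=0 D=3 ZF=0 PC=3
Step 10: PC=3 exec 'SUB A, 1'. After: A=2 B=3 C=0 D=3 ZF=0 PC=4
Step 11: PC=4 exec 'JNZ 2'. After: A=2 B=3 C=0 D=3 ZF=0 PC=2
Step 12: PC=2 exec 'MOV D, A'. After: A=2 B=3 C=0 D=2 ZF=0 PC=3
Step 13: PC=3 exec 'SUB A, 1'. After: A=1 B=3 C=0 D=2 ZF=0 PC=4
Step 14: PC=4 exec 'JNZ 2'. After: A=1 B=3 C=0 D=2 ZF=0 PC=2
Step 15: PC=2 exec 'MOV D, A'. After: A=1 B=3 C=0 D=1 ZF=0 PC=3
Step 16: PC=3 exec 'SUB A, 1'. After: A=0 B=3 C=0 D=1 ZF=1 PC=4
Step 17: PC=4 exec 'JNZ 2'. After: A=0 B=3 C=0 D=1 ZF=1 PC=5
Step 18: PC=5 exec 'MOV B, 5'. After: A=0 B=5 C=0 D=1 ZF=1 PC=6
Step 19: PC=6 exec 'ADD C, 5'. After: A=0 B=5 C=5 D=1 ZF=0 PC=7
Step 20: PC=7 exec 'HALT'. After: A=0 B=5 C=5 D=1 ZF=0 PC=7 HALTED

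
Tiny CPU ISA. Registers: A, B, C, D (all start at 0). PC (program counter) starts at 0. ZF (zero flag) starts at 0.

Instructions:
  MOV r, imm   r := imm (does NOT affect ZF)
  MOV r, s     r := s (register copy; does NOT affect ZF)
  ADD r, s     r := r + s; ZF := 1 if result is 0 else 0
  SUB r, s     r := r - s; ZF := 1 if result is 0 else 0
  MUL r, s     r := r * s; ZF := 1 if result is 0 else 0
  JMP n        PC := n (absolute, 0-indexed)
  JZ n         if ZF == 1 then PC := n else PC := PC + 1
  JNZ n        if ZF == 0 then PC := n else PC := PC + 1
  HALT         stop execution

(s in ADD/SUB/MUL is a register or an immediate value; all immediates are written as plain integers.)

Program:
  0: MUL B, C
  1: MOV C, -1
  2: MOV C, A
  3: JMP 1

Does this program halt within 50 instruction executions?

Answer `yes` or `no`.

Step 1: PC=0 exec 'MUL B, C'. After: A=0 B=0 C=0 D=0 ZF=1 PC=1
Step 2: PC=1 exec 'MOV C, -1'. After: A=0 B=0 C=-1 D=0 ZF=1 PC=2
Step 3: PC=2 exec 'MOV C, A'. After: A=0 B=0 C=0 D=0 ZF=1 PC=3
Step 4: PC=3 exec 'JMP 1'. After: A=0 B=0 C=0 D=0 ZF=1 PC=1
State after step 4 equals state after step 1: the program is in a cycle of length 3 and will never halt.

Answer: no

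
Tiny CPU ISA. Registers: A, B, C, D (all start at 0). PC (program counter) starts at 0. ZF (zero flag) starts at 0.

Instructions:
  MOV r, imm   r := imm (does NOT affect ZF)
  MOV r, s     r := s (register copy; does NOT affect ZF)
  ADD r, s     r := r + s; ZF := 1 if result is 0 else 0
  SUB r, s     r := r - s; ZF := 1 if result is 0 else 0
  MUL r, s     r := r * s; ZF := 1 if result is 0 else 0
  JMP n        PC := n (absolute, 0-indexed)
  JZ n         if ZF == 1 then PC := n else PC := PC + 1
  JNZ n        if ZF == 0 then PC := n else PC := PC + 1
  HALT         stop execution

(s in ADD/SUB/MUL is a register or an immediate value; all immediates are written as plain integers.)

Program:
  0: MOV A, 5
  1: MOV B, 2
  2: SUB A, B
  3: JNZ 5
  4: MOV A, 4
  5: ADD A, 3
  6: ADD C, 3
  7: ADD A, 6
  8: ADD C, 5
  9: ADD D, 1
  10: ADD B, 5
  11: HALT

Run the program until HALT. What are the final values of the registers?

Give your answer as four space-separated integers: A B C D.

Step 1: PC=0 exec 'MOV A, 5'. After: A=5 B=0 C=0 D=0 ZF=0 PC=1
Step 2: PC=1 exec 'MOV B, 2'. After: A=5 B=2 C=0 D=0 ZF=0 PC=2
Step 3: PC=2 exec 'SUB A, B'. After: A=3 B=2 C=0 D=0 ZF=0 PC=3
Step 4: PC=3 exec 'JNZ 5'. After: A=3 B=2 C=0 D=0 ZF=0 PC=5
Step 5: PC=5 exec 'ADD A, 3'. After: A=6 B=2 C=0 D=0 ZF=0 PC=6
Step 6: PC=6 exec 'ADD C, 3'. After: A=6 B=2 C=3 D=0 ZF=0 PC=7
Step 7: PC=7 exec 'ADD A, 6'. After: A=12 B=2 C=3 D=0 ZF=0 PC=8
Step 8: PC=8 exec 'ADD C, 5'. After: A=12 B=2 C=8 D=0 ZF=0 PC=9
Step 9: PC=9 exec 'ADD D, 1'. After: A=12 B=2 C=8 D=1 ZF=0 PC=10
Step 10: PC=10 exec 'ADD B, 5'. After: A=12 B=7 C=8 D=1 ZF=0 PC=11
Step 11: PC=11 exec 'HALT'. After: A=12 B=7 C=8 D=1 ZF=0 PC=11 HALTED

Answer: 12 7 8 1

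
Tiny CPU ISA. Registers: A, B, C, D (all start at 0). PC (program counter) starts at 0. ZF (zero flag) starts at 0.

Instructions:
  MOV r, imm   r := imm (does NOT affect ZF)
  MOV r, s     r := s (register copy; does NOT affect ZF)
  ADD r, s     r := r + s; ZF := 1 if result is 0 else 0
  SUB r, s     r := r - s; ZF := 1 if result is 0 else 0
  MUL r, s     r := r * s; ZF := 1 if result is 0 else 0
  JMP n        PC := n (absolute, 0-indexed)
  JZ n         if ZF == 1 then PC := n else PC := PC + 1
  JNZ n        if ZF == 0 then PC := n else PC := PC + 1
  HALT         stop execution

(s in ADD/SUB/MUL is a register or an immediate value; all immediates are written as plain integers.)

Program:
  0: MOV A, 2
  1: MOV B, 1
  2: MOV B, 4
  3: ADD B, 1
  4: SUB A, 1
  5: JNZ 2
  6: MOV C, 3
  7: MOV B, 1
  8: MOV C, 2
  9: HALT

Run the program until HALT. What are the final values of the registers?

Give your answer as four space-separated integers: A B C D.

Answer: 0 1 2 0

Derivation:
Step 1: PC=0 exec 'MOV A, 2'. After: A=2 B=0 C=0 D=0 ZF=0 PC=1
Step 2: PC=1 exec 'MOV B, 1'. After: A=2 B=1 C=0 D=0 ZF=0 PC=2
Step 3: PC=2 exec 'MOV B, 4'. After: A=2 B=4 C=0 D=0 ZF=0 PC=3
Step 4: PC=3 exec 'ADD B, 1'. After: A=2 B=5 C=0 D=0 ZF=0 PC=4
Step 5: PC=4 exec 'SUB A, 1'. After: A=1 B=5 C=0 D=0 ZF=0 PC=5
Step 6: PC=5 exec 'JNZ 2'. After: A=1 B=5 C=0 D=0 ZF=0 PC=2
Step 7: PC=2 exec 'MOV B, 4'. After: A=1 B=4 C=0 D=0 ZF=0 PC=3
Step 8: PC=3 exec 'ADD B, 1'. After: A=1 B=5 C=0 D=0 ZF=0 PC=4
Step 9: PC=4 exec 'SUB A, 1'. After: A=0 B=5 C=0 D=0 ZF=1 PC=5
Step 10: PC=5 exec 'JNZ 2'. After: A=0 B=5 C=0 D=0 ZF=1 PC=6
Step 11: PC=6 exec 'MOV C, 3'. After: A=0 B=5 C=3 D=0 ZF=1 PC=7
Step 12: PC=7 exec 'MOV B, 1'. After: A=0 B=1 C=3 D=0 ZF=1 PC=8
Step 13: PC=8 exec 'MOV C, 2'. After: A=0 B=1 C=2 D=0 ZF=1 PC=9
Step 14: PC=9 exec 'HALT'. After: A=0 B=1 C=2 D=0 ZF=1 PC=9 HALTED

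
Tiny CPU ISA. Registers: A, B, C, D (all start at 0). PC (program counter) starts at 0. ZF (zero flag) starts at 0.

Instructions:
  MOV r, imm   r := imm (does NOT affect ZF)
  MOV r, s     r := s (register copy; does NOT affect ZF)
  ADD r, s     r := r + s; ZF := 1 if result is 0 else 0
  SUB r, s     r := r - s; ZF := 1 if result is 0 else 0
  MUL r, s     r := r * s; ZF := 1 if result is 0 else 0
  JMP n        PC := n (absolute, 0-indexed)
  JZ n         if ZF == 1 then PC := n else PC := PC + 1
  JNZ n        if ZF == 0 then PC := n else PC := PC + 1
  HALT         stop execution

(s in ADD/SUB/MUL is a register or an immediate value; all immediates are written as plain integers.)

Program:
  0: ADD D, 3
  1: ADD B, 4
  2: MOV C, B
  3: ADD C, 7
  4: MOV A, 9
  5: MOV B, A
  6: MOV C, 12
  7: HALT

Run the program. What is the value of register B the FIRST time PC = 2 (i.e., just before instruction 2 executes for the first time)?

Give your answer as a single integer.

Step 1: PC=0 exec 'ADD D, 3'. After: A=0 B=0 C=0 D=3 ZF=0 PC=1
Step 2: PC=1 exec 'ADD B, 4'. After: A=0 B=4 C=0 D=3 ZF=0 PC=2
First time PC=2: B=4

4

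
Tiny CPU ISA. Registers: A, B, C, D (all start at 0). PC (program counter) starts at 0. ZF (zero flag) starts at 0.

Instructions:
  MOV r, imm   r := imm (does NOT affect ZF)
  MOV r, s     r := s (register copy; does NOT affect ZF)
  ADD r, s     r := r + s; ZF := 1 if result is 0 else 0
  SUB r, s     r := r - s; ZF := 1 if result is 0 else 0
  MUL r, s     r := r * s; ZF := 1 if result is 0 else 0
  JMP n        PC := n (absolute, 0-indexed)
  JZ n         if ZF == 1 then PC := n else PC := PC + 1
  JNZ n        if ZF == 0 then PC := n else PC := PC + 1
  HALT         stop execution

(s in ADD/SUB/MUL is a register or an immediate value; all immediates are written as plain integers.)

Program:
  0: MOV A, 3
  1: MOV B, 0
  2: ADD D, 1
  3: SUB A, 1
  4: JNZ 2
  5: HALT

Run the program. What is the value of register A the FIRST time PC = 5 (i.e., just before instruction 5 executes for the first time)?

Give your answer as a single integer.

Step 1: PC=0 exec 'MOV A, 3'. After: A=3 B=0 C=0 D=0 ZF=0 PC=1
Step 2: PC=1 exec 'MOV B, 0'. After: A=3 B=0 C=0 D=0 ZF=0 PC=2
Step 3: PC=2 exec 'ADD D, 1'. After: A=3 B=0 C=0 D=1 ZF=0 PC=3
Step 4: PC=3 exec 'SUB A, 1'. After: A=2 B=0 C=0 D=1 ZF=0 PC=4
Step 5: PC=4 exec 'JNZ 2'. After: A=2 B=0 C=0 D=1 ZF=0 PC=2
Step 6: PC=2 exec 'ADD D, 1'. After: A=2 B=0 C=0 D=2 ZF=0 PC=3
Step 7: PC=3 exec 'SUB A, 1'. After: A=1 B=0 C=0 D=2 ZF=0 PC=4
Step 8: PC=4 exec 'JNZ 2'. After: A=1 B=0 C=0 D=2 ZF=0 PC=2
Step 9: PC=2 exec 'ADD D, 1'. After: A=1 B=0 C=0 D=3 ZF=0 PC=3
Step 10: PC=3 exec 'SUB A, 1'. After: A=0 B=0 C=0 D=3 ZF=1 PC=4
Step 11: PC=4 exec 'JNZ 2'. After: A=0 B=0 C=0 D=3 ZF=1 PC=5
First time PC=5: A=0

0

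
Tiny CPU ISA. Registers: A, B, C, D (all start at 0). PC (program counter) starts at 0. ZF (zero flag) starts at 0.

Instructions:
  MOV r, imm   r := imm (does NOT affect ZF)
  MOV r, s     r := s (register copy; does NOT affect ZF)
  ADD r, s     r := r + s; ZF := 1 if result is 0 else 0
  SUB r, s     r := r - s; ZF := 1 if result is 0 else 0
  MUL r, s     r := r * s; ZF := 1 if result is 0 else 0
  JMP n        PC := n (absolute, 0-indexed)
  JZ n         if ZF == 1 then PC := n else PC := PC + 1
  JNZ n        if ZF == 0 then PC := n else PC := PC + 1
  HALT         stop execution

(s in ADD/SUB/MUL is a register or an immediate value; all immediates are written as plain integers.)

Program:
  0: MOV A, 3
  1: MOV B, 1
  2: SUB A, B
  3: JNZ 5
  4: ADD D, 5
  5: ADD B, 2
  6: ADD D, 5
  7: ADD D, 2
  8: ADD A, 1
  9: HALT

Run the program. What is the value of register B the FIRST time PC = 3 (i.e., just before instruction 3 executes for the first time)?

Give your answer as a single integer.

Step 1: PC=0 exec 'MOV A, 3'. After: A=3 B=0 C=0 D=0 ZF=0 PC=1
Step 2: PC=1 exec 'MOV B, 1'. After: A=3 B=1 C=0 D=0 ZF=0 PC=2
Step 3: PC=2 exec 'SUB A, B'. After: A=2 B=1 C=0 D=0 ZF=0 PC=3
First time PC=3: B=1

1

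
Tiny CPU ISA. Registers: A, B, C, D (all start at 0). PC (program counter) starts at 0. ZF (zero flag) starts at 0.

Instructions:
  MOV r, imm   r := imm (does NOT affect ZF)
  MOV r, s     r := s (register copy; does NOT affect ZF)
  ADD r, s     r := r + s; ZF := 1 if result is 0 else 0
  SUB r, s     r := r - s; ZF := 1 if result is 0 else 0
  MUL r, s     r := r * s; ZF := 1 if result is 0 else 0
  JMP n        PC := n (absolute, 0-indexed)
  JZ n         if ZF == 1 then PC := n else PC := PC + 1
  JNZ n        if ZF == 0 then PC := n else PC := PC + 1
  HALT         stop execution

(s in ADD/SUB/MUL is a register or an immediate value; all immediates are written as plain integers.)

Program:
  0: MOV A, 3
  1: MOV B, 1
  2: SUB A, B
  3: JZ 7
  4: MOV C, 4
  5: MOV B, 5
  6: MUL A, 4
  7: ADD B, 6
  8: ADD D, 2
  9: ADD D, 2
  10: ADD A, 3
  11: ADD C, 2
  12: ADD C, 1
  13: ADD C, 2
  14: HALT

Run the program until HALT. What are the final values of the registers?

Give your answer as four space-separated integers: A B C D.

Step 1: PC=0 exec 'MOV A, 3'. After: A=3 B=0 C=0 D=0 ZF=0 PC=1
Step 2: PC=1 exec 'MOV B, 1'. After: A=3 B=1 C=0 D=0 ZF=0 PC=2
Step 3: PC=2 exec 'SUB A, B'. After: A=2 B=1 C=0 D=0 ZF=0 PC=3
Step 4: PC=3 exec 'JZ 7'. After: A=2 B=1 C=0 D=0 ZF=0 PC=4
Step 5: PC=4 exec 'MOV C, 4'. After: A=2 B=1 C=4 D=0 ZF=0 PC=5
Step 6: PC=5 exec 'MOV B, 5'. After: A=2 B=5 C=4 D=0 ZF=0 PC=6
Step 7: PC=6 exec 'MUL A, 4'. After: A=8 B=5 C=4 D=0 ZF=0 PC=7
Step 8: PC=7 exec 'ADD B, 6'. After: A=8 B=11 C=4 D=0 ZF=0 PC=8
Step 9: PC=8 exec 'ADD D, 2'. After: A=8 B=11 C=4 D=2 ZF=0 PC=9
Step 10: PC=9 exec 'ADD D, 2'. After: A=8 B=11 C=4 D=4 ZF=0 PC=10
Step 11: PC=10 exec 'ADD A, 3'. After: A=11 B=11 C=4 D=4 ZF=0 PC=11
Step 12: PC=11 exec 'ADD C, 2'. After: A=11 B=11 C=6 D=4 ZF=0 PC=12
Step 13: PC=12 exec 'ADD C, 1'. After: A=11 B=11 C=7 D=4 ZF=0 PC=13
Step 14: PC=13 exec 'ADD C, 2'. After: A=11 B=11 C=9 D=4 ZF=0 PC=14
Step 15: PC=14 exec 'HALT'. After: A=11 B=11 C=9 D=4 ZF=0 PC=14 HALTED

Answer: 11 11 9 4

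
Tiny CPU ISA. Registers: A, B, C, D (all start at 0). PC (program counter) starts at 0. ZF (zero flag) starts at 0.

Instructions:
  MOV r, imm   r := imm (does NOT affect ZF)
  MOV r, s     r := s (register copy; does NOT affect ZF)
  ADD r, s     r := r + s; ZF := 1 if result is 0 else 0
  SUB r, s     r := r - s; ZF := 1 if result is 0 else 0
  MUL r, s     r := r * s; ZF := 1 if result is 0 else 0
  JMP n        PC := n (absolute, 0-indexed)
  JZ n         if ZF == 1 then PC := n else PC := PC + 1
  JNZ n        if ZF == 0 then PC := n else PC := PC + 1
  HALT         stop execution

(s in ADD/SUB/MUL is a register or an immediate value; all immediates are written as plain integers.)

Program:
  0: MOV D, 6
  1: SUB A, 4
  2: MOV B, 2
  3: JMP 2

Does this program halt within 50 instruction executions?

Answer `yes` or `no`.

Answer: no

Derivation:
Step 1: PC=0 exec 'MOV D, 6'. After: A=0 B=0 C=0 D=6 ZF=0 PC=1
Step 2: PC=1 exec 'SUB A, 4'. After: A=-4 B=0 C=0 D=6 ZF=0 PC=2
Step 3: PC=2 exec 'MOV B, 2'. After: A=-4 B=2 C=0 D=6 ZF=0 PC=3
Step 4: PC=3 exec 'JMP 2'. After: A=-4 B=2 C=0 D=6 ZF=0 PC=2
Step 5: PC=2 exec 'MOV B, 2'. After: A=-4 B=2 C=0 D=6 ZF=0 PC=3
State after step 5 equals state after step 3: the program is in a cycle of length 2 and will never halt.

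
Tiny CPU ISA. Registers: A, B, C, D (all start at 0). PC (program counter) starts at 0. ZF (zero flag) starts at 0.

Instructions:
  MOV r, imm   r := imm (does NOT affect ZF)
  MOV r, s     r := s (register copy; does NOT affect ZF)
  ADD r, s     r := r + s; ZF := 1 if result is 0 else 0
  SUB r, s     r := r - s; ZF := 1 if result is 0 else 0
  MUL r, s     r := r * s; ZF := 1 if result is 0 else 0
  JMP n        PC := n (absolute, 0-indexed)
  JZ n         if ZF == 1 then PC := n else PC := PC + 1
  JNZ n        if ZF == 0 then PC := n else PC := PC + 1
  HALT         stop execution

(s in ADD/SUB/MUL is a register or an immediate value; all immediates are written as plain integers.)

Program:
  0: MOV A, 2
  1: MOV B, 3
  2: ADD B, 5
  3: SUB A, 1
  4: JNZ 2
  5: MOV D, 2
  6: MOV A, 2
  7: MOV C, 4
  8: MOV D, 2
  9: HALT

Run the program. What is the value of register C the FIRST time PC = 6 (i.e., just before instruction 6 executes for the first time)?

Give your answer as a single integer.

Step 1: PC=0 exec 'MOV A, 2'. After: A=2 B=0 C=0 D=0 ZF=0 PC=1
Step 2: PC=1 exec 'MOV B, 3'. After: A=2 B=3 C=0 D=0 ZF=0 PC=2
Step 3: PC=2 exec 'ADD B, 5'. After: A=2 B=8 C=0 D=0 ZF=0 PC=3
Step 4: PC=3 exec 'SUB A, 1'. After: A=1 B=8 C=0 D=0 ZF=0 PC=4
Step 5: PC=4 exec 'JNZ 2'. After: A=1 B=8 C=0 D=0 ZF=0 PC=2
Step 6: PC=2 exec 'ADD B, 5'. After: A=1 B=13 C=0 D=0 ZF=0 PC=3
Step 7: PC=3 exec 'SUB A, 1'. After: A=0 B=13 C=0 D=0 ZF=1 PC=4
Step 8: PC=4 exec 'JNZ 2'. After: A=0 B=13 C=0 D=0 ZF=1 PC=5
Step 9: PC=5 exec 'MOV D, 2'. After: A=0 B=13 C=0 D=2 ZF=1 PC=6
First time PC=6: C=0

0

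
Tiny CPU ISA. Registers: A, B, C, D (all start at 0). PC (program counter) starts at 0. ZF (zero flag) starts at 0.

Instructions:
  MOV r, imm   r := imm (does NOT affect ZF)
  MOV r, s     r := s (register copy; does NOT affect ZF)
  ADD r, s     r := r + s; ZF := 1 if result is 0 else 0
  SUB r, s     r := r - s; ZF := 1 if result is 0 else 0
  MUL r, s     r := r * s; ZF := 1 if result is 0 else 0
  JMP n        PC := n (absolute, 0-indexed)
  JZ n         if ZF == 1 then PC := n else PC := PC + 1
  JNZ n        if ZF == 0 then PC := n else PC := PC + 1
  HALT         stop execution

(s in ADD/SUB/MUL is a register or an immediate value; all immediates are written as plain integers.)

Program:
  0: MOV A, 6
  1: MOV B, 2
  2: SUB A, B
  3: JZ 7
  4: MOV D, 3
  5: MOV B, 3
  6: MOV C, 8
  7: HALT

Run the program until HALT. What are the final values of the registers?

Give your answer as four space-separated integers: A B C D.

Answer: 4 3 8 3

Derivation:
Step 1: PC=0 exec 'MOV A, 6'. After: A=6 B=0 C=0 D=0 ZF=0 PC=1
Step 2: PC=1 exec 'MOV B, 2'. After: A=6 B=2 C=0 D=0 ZF=0 PC=2
Step 3: PC=2 exec 'SUB A, B'. After: A=4 B=2 C=0 D=0 ZF=0 PC=3
Step 4: PC=3 exec 'JZ 7'. After: A=4 B=2 C=0 D=0 ZF=0 PC=4
Step 5: PC=4 exec 'MOV D, 3'. After: A=4 B=2 C=0 D=3 ZF=0 PC=5
Step 6: PC=5 exec 'MOV B, 3'. After: A=4 B=3 C=0 D=3 ZF=0 PC=6
Step 7: PC=6 exec 'MOV C, 8'. After: A=4 B=3 C=8 D=3 ZF=0 PC=7
Step 8: PC=7 exec 'HALT'. After: A=4 B=3 C=8 D=3 ZF=0 PC=7 HALTED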